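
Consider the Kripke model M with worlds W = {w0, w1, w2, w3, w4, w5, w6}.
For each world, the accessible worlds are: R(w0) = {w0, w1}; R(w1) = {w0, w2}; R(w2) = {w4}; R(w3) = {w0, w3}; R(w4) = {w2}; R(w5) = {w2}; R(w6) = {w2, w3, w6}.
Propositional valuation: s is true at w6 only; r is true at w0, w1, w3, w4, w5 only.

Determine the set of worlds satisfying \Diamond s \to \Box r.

Let φ = \Diamond s \to \Box r. Evaluate φ at each world:
  w0 (successors {w0, w1}): φ is true.
  w1 (successors {w0, w2}): φ is true.
  w2 (successors {w4}): φ is true.
  w3 (successors {w0, w3}): φ is true.
  w4 (successors {w2}): φ is true.
  w5 (successors {w2}): φ is true.
  w6 (successors {w2, w3, w6}): φ is false.
For instance, at w3:
  At w3: \Diamond s is false, \Box r is true, so \Diamond s \to \Box r is true.
    At w3: \Diamond s requires s at some successor in {w0, w3}.
      At w0: s is false.
      At w3: s is false.
    So \Diamond s is false at w3.
    At w3: \Box r requires r at every successor {w0, w3}.
      At w0: r is true.
      At w3: r is true.
    So \Box r is true at w3.
Satisfying worlds: {w0, w1, w2, w3, w4, w5}

w0, w1, w2, w3, w4, w5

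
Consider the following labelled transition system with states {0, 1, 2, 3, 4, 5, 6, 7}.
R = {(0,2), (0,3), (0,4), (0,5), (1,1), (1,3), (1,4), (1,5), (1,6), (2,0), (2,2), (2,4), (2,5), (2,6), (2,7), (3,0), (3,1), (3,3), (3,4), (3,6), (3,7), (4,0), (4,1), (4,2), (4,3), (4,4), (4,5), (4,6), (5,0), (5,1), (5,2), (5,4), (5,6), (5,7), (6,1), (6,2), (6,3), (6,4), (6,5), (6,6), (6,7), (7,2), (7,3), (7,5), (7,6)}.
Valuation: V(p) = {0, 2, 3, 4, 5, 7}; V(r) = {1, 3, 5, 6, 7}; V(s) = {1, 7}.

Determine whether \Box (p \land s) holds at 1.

No

Recall that \Box ψ holds at a world iff ψ holds at every accessible world, and \Diamond ψ holds iff ψ holds at some accessible world.
At 1: \Box (p \land s) requires p \land s at every successor {1, 3, 4, 5, 6}.
  p \land s fails at 1, so \Box (p \land s) is false at 1.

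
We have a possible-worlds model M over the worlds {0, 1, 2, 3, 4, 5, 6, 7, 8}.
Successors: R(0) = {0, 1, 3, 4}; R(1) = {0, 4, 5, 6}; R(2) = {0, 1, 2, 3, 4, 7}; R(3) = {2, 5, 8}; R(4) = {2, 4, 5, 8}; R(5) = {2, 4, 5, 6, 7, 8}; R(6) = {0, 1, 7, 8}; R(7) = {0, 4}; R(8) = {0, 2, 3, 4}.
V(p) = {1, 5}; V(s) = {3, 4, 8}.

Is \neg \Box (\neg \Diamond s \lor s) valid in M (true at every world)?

Yes

Let φ = \neg \Box (\neg \Diamond s \lor s). Evaluate φ at each world:
  0 (successors {0, 1, 3, 4}): φ is true.
  1 (successors {0, 4, 5, 6}): φ is true.
  2 (successors {0, 1, 2, 3, 4, 7}): φ is true.
  3 (successors {2, 5, 8}): φ is true.
  4 (successors {2, 4, 5, 8}): φ is true.
  5 (successors {2, 4, 5, 6, 7, 8}): φ is true.
  6 (successors {0, 1, 7, 8}): φ is true.
  7 (successors {0, 4}): φ is true.
  8 (successors {0, 2, 3, 4}): φ is true.
For instance, at 2:
  At 2: \Box (\neg \Diamond s \lor s) is false, so \neg \Box (\neg \Diamond s \lor s) is true.
    At 2: \Box (\neg \Diamond s \lor s) requires \neg \Diamond s \lor s at every successor {0, 1, 2, 3, 4, 7}.
      \neg \Diamond s \lor s fails at 0, so \Box (\neg \Diamond s \lor s) is false at 2.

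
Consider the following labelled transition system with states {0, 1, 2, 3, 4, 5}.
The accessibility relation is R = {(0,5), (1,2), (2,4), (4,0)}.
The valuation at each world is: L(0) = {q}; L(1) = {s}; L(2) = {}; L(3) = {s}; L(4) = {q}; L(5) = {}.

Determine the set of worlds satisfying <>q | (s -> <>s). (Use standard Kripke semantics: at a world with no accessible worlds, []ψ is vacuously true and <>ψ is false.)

Recall that <>ψ holds at a world iff ψ holds at some accessible world.
Let φ = <>q | (s -> <>s). Evaluate φ at each world:
  0 (successors {5}): φ is true.
  1 (successors {2}): φ is false.
  2 (successors {4}): φ is true.
  3 (successors ∅): φ is false.
  4 (successors {0}): φ is true.
  5 (successors ∅): φ is true.
For instance, at 2:
  At 2: <>q is true, s -> <>s is true, so <>q | (s -> <>s) is true.
    At 2: <>q requires q at some successor in {4}.
      q holds at 4, so <>q is true at 2.
    At 2: s is false, <>s is false, so s -> <>s is true.
      At 2: <>s requires s at some successor in {4}.
        At 4: s is false.
      So <>s is false at 2.
Satisfying worlds: {0, 2, 4, 5}

0, 2, 4, 5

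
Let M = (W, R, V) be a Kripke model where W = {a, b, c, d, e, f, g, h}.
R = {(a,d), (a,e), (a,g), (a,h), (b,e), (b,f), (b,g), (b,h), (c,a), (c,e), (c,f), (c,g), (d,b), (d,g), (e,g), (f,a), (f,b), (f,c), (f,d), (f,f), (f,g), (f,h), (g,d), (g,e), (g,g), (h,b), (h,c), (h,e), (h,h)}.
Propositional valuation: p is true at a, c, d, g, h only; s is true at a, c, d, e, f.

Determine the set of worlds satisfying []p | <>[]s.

Recall that []ψ holds at a world iff ψ holds at every accessible world, and <>ψ holds iff ψ holds at some accessible world.
Let φ = []p | <>[]s. Evaluate φ at each world:
  a (successors {d, e, g, h}): φ is false.
  b (successors {e, f, g, h}): φ is false.
  c (successors {a, e, f, g}): φ is false.
  d (successors {b, g}): φ is false.
  e (successors {g}): φ is true.
  f (successors {a, b, c, d, f, g, h}): φ is false.
  g (successors {d, e, g}): φ is false.
  h (successors {b, c, e, h}): φ is false.
For instance, at d:
  At d: []p is false, <>[]s is false, so []p | <>[]s is false.
    At d: []p requires p at every successor {b, g}.
      p fails at b, so []p is false at d.
    At d: <>[]s requires []s at some successor in {b, g}.
      At b: []s is false.
      At g: []s is false.
    So <>[]s is false at d.
Satisfying worlds: {e}

e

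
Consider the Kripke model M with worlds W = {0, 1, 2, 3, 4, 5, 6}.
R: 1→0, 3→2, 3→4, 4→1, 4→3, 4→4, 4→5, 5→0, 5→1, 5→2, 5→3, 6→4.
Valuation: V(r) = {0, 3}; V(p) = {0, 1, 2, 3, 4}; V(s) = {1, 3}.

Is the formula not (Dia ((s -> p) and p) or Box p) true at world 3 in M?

At 3: Dia ((s -> p) and p) or Box p is true, so not (Dia ((s -> p) and p) or Box p) is false.
  At 3: Dia ((s -> p) and p) is true, Box p is true, so Dia ((s -> p) and p) or Box p is true.
    At 3: Dia ((s -> p) and p) requires (s -> p) and p at some successor in {2, 4}.
      (s -> p) and p holds at 2, so Dia ((s -> p) and p) is true at 3.
    At 3: Box p requires p at every successor {2, 4}.
      At 2: p is true.
      At 4: p is true.
    So Box p is true at 3.

No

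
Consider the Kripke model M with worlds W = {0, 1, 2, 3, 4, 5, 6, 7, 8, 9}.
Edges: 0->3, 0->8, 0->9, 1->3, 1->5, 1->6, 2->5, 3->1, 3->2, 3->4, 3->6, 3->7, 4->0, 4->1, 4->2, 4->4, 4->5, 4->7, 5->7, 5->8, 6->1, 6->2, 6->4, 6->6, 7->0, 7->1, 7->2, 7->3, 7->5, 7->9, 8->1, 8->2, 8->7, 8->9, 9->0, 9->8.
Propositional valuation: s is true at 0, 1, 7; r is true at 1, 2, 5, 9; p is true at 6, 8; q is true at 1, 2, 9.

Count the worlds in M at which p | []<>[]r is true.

Let φ = p | []<>[]r. Evaluate φ at each world:
  0 (successors {3, 8, 9}): φ is false.
  1 (successors {3, 5, 6}): φ is false.
  2 (successors {5}): φ is false.
  3 (successors {1, 2, 4, 6, 7}): φ is false.
  4 (successors {0, 1, 2, 4, 5, 7}): φ is false.
  5 (successors {7, 8}): φ is true.
  6 (successors {1, 2, 4, 6}): φ is true.
  7 (successors {0, 1, 2, 3, 5, 9}): φ is false.
  8 (successors {1, 2, 7, 9}): φ is true.
  9 (successors {0, 8}): φ is false.
For instance, at 1:
  At 1: p is false, []<>[]r is false, so p | []<>[]r is false.
    At 1: []<>[]r requires <>[]r at every successor {3, 5, 6}.
      <>[]r fails at 5, so []<>[]r is false at 1.
Satisfying worlds: {5, 6, 8}

3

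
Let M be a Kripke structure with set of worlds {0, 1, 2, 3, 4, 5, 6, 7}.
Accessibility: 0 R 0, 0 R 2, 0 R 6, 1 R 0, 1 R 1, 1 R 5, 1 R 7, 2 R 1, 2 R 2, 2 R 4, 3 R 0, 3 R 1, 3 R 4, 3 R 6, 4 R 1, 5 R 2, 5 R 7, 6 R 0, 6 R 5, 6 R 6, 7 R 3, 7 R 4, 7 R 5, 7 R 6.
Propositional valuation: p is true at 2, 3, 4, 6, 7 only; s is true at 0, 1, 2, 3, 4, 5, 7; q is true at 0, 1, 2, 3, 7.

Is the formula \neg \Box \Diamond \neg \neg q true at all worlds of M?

No

Let φ = \neg \Box \Diamond \neg \neg q. Evaluate φ at each world:
  0 (successors {0, 2, 6}): φ is false.
  1 (successors {0, 1, 5, 7}): φ is false.
  2 (successors {1, 2, 4}): φ is false.
  3 (successors {0, 1, 4, 6}): φ is false.
  4 (successors {1}): φ is false.
  5 (successors {2, 7}): φ is false.
  6 (successors {0, 5, 6}): φ is false.
  7 (successors {3, 4, 5, 6}): φ is false.
Detail at 0 (counterexample):
  At 0: \Box \Diamond \neg \neg q is true, so \neg \Box \Diamond \neg \neg q is false.
    At 0: \Box \Diamond \neg \neg q requires \Diamond \neg \neg q at every successor {0, 2, 6}.
      At 0: \Diamond \neg \neg q is true.
      At 2: \Diamond \neg \neg q is true.
      At 6: \Diamond \neg \neg q is true.
    So \Box \Diamond \neg \neg q is true at 0.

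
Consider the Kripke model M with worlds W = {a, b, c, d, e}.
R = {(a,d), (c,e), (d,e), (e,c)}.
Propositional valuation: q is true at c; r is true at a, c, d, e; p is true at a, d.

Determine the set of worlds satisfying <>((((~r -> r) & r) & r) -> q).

Recall that <>ψ holds at a world iff ψ holds at some accessible world.
Let φ = <>((((~r -> r) & r) & r) -> q). Evaluate φ at each world:
  a (successors {d}): φ is false.
  b (successors ∅): φ is false.
  c (successors {e}): φ is false.
  d (successors {e}): φ is false.
  e (successors {c}): φ is true.
For instance, at e:
  At e: <>((((~r -> r) & r) & r) -> q) requires (((~r -> r) & r) & r) -> q at some successor in {c}.
    (((~r -> r) & r) & r) -> q holds at c, so <>((((~r -> r) & r) & r) -> q) is true at e.
Satisfying worlds: {e}

e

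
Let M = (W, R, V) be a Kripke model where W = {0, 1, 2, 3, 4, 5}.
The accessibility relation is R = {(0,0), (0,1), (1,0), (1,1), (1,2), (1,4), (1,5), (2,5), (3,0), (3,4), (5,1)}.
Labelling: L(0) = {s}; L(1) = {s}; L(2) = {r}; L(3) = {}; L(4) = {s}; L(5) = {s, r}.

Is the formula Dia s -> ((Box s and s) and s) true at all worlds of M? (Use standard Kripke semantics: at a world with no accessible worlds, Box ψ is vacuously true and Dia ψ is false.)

No

Let φ = Dia s -> ((Box s and s) and s). Evaluate φ at each world:
  0 (successors {0, 1}): φ is true.
  1 (successors {0, 1, 2, 4, 5}): φ is false.
  2 (successors {5}): φ is false.
  3 (successors {0, 4}): φ is false.
  4 (successors ∅): φ is true.
  5 (successors {1}): φ is true.
Detail at 1 (counterexample):
  At 1: Dia s is true, (Box s and s) and s is false, so Dia s -> ((Box s and s) and s) is false.
    At 1: Dia s requires s at some successor in {0, 1, 2, 4, 5}.
      s holds at 0, so Dia s is true at 1.
    At 1: Box s and s is false, s is true, so (Box s and s) and s is false.
      At 1: Box s is false, s is true, so Box s and s is false.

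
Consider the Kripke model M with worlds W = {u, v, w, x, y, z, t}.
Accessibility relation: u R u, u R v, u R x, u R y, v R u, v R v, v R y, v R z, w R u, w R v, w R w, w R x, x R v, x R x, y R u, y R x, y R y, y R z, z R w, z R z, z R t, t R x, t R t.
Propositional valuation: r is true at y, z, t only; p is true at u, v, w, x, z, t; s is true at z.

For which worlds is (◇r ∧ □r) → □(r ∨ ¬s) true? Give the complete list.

u, v, w, x, y, z, t

Let φ = (◇r ∧ □r) → □(r ∨ ¬s). Evaluate φ at each world:
  u (successors {u, v, x, y}): φ is true.
  v (successors {u, v, y, z}): φ is true.
  w (successors {u, v, w, x}): φ is true.
  x (successors {v, x}): φ is true.
  y (successors {u, x, y, z}): φ is true.
  z (successors {w, z, t}): φ is true.
  t (successors {x, t}): φ is true.
For instance, at z:
  At z: ◇r ∧ □r is false, □(r ∨ ¬s) is true, so (◇r ∧ □r) → □(r ∨ ¬s) is true.
    At z: ◇r is true, □r is false, so ◇r ∧ □r is false.
      At z: ◇r requires r at some successor in {w, z, t}.
        r holds at z, so ◇r is true at z.
      At z: □r requires r at every successor {w, z, t}.
        r fails at w, so □r is false at z.
    At z: □(r ∨ ¬s) requires r ∨ ¬s at every successor {w, z, t}.
      At w: r ∨ ¬s is true.
      At z: r ∨ ¬s is true.
      At t: r ∨ ¬s is true.
    So □(r ∨ ¬s) is true at z.
Satisfying worlds: {u, v, w, x, y, z, t}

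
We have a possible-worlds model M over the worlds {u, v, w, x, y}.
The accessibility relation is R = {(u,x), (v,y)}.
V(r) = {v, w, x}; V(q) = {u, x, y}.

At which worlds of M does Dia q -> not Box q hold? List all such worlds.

Let φ = Dia q -> not Box q. Evaluate φ at each world:
  u (successors {x}): φ is false.
  v (successors {y}): φ is false.
  w (successors ∅): φ is true.
  x (successors ∅): φ is true.
  y (successors ∅): φ is true.
For instance, at v:
  At v: Dia q is true, not Box q is false, so Dia q -> not Box q is false.
    At v: Dia q requires q at some successor in {y}.
      q holds at y, so Dia q is true at v.
    At v: Box q is true, so not Box q is false.
      At v: Box q requires q at every successor {y}.
        At y: q is true.
      So Box q is true at v.
Satisfying worlds: {w, x, y}

w, x, y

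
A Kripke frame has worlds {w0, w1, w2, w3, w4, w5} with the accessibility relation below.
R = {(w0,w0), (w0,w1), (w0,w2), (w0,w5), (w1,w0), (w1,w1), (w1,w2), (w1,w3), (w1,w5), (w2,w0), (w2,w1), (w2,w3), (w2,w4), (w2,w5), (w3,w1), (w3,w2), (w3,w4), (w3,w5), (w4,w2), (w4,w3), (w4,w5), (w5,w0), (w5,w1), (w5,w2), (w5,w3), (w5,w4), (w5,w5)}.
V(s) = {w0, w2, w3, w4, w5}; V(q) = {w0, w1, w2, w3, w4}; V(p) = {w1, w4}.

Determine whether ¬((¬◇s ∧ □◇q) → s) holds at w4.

No

Recall that □ψ holds at a world iff ψ holds at every accessible world, and ◇ψ holds iff ψ holds at some accessible world.
At w4: (¬◇s ∧ □◇q) → s is true, so ¬((¬◇s ∧ □◇q) → s) is false.
  At w4: ¬◇s ∧ □◇q is false, s is true, so (¬◇s ∧ □◇q) → s is true.
    At w4: ¬◇s is false, □◇q is true, so ¬◇s ∧ □◇q is false.
      At w4: ◇s is true, so ¬◇s is false.
      At w4: □◇q requires ◇q at every successor {w2, w3, w5}.
        At w2: ◇q is true.
        At w3: ◇q is true.
        At w5: ◇q is true.
      So □◇q is true at w4.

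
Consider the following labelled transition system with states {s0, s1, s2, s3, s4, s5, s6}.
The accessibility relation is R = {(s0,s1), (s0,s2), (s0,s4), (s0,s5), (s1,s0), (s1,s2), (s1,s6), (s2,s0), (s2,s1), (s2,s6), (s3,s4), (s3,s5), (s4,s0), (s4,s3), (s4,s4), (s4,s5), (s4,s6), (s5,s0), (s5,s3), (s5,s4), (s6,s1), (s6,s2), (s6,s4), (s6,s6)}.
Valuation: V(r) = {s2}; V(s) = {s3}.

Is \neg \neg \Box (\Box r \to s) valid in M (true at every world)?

Yes

Let φ = \neg \neg \Box (\Box r \to s). Evaluate φ at each world:
  s0 (successors {s1, s2, s4, s5}): φ is true.
  s1 (successors {s0, s2, s6}): φ is true.
  s2 (successors {s0, s1, s6}): φ is true.
  s3 (successors {s4, s5}): φ is true.
  s4 (successors {s0, s3, s4, s5, s6}): φ is true.
  s5 (successors {s0, s3, s4}): φ is true.
  s6 (successors {s1, s2, s4, s6}): φ is true.
For instance, at s2:
  At s2: \neg \Box (\Box r \to s) is false, so \neg \neg \Box (\Box r \to s) is true.
    At s2: \Box (\Box r \to s) is true, so \neg \Box (\Box r \to s) is false.
      At s2: \Box (\Box r \to s) requires \Box r \to s at every successor {s0, s1, s6}.
        At s0: \Box r \to s is true.
        At s1: \Box r \to s is true.
        At s6: \Box r \to s is true.
      So \Box (\Box r \to s) is true at s2.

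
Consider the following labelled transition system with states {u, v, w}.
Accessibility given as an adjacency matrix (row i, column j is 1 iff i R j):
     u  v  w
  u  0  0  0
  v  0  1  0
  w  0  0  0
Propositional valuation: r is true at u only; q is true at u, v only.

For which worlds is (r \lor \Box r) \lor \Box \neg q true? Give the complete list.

Let φ = (r \lor \Box r) \lor \Box \neg q. Evaluate φ at each world:
  u (successors ∅): φ is true.
  v (successors {v}): φ is false.
  w (successors ∅): φ is true.
For instance, at v:
  At v: r \lor \Box r is false, \Box \neg q is false, so (r \lor \Box r) \lor \Box \neg q is false.
    At v: r is false, \Box r is false, so r \lor \Box r is false.
      At v: \Box r requires r at every successor {v}.
        r fails at v, so \Box r is false at v.
    At v: \Box \neg q requires \neg q at every successor {v}.
      \neg q fails at v, so \Box \neg q is false at v.
Satisfying worlds: {u, w}

u, w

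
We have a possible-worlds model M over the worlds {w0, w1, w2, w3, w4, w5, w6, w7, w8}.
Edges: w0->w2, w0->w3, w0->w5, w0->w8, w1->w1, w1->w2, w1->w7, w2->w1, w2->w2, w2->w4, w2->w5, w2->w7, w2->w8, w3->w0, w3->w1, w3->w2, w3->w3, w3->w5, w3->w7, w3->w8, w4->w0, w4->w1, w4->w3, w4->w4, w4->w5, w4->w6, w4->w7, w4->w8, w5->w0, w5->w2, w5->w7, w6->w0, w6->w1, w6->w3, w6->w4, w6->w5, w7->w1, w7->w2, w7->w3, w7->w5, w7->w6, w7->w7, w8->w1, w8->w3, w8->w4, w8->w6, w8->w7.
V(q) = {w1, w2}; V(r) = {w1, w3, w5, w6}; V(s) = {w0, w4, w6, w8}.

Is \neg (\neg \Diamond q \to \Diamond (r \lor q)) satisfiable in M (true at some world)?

No

Let φ = \neg (\neg \Diamond q \to \Diamond (r \lor q)). Evaluate φ at each world:
  w0 (successors {w2, w3, w5, w8}): φ is false.
  w1 (successors {w1, w2, w7}): φ is false.
  w2 (successors {w1, w2, w4, w5, w7, w8}): φ is false.
  w3 (successors {w0, w1, w2, w3, w5, w7, w8}): φ is false.
  w4 (successors {w0, w1, w3, w4, w5, w6, w7, w8}): φ is false.
  w5 (successors {w0, w2, w7}): φ is false.
  w6 (successors {w0, w1, w3, w4, w5}): φ is false.
  w7 (successors {w1, w2, w3, w5, w6, w7}): φ is false.
  w8 (successors {w1, w3, w4, w6, w7}): φ is false.
For instance, at w8:
  At w8: \neg \Diamond q \to \Diamond (r \lor q) is true, so \neg (\neg \Diamond q \to \Diamond (r \lor q)) is false.
    At w8: \neg \Diamond q is false, \Diamond (r \lor q) is true, so \neg \Diamond q \to \Diamond (r \lor q) is true.
      At w8: \Diamond q is true, so \neg \Diamond q is false.
      At w8: \Diamond (r \lor q) requires r \lor q at some successor in {w1, w3, w4, w6, w7}.
        r \lor q holds at w1, so \Diamond (r \lor q) is true at w8.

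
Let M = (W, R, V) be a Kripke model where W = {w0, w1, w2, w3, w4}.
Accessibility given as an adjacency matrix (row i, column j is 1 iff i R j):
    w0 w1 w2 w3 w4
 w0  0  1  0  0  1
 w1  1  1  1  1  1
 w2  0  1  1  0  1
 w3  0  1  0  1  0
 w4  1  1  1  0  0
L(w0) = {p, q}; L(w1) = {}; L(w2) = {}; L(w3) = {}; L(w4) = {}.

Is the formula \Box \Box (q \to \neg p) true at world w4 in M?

No

At w4: \Box \Box (q \to \neg p) requires \Box (q \to \neg p) at every successor {w0, w1, w2}.
  \Box (q \to \neg p) fails at w1, so \Box \Box (q \to \neg p) is false at w4.
    At w1: \Box (q \to \neg p) requires q \to \neg p at every successor {w0, w1, w2, w3, w4}.
      q \to \neg p fails at w0, so \Box (q \to \neg p) is false at w1.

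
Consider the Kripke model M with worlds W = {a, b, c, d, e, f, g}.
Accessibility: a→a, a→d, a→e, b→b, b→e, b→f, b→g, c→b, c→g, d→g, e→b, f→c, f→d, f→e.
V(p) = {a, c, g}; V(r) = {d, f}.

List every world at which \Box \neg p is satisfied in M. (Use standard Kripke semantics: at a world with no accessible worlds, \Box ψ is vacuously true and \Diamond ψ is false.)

e, g

Recall that \Box ψ holds at a world iff ψ holds at every accessible world, and \Diamond ψ holds iff ψ holds at some accessible world.
Let φ = \Box \neg p. Evaluate φ at each world:
  a (successors {a, d, e}): φ is false.
  b (successors {b, e, f, g}): φ is false.
  c (successors {b, g}): φ is false.
  d (successors {g}): φ is false.
  e (successors {b}): φ is true.
  f (successors {c, d, e}): φ is false.
  g (successors ∅): φ is true.
For instance, at d:
  At d: \Box \neg p requires \neg p at every successor {g}.
    \neg p fails at g, so \Box \neg p is false at d.
Satisfying worlds: {e, g}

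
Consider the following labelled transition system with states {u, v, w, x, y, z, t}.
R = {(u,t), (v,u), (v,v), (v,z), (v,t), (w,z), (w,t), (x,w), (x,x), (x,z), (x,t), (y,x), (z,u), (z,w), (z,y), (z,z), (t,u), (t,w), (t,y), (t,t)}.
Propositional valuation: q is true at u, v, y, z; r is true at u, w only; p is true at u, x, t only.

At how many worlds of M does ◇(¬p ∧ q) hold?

5

Recall that ◇ψ holds at a world iff ψ holds at some accessible world.
Let φ = ◇(¬p ∧ q). Evaluate φ at each world:
  u (successors {t}): φ is false.
  v (successors {u, v, z, t}): φ is true.
  w (successors {z, t}): φ is true.
  x (successors {w, x, z, t}): φ is true.
  y (successors {x}): φ is false.
  z (successors {u, w, y, z}): φ is true.
  t (successors {u, w, y, t}): φ is true.
For instance, at t:
  At t: ◇(¬p ∧ q) requires ¬p ∧ q at some successor in {u, w, y, t}.
    ¬p ∧ q holds at y, so ◇(¬p ∧ q) is true at t.
Satisfying worlds: {v, w, x, z, t}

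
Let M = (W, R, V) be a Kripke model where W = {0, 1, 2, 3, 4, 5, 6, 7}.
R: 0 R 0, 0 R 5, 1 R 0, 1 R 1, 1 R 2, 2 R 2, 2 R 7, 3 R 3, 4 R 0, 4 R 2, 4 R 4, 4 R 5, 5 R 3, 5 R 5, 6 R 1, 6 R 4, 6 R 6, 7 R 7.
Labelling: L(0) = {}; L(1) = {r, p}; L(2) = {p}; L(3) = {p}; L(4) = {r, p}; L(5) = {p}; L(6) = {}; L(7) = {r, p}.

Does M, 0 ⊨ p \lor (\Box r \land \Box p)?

At 0: p is false, \Box r \land \Box p is false, so p \lor (\Box r \land \Box p) is false.
  At 0: \Box r is false, \Box p is false, so \Box r \land \Box p is false.
    At 0: \Box r requires r at every successor {0, 5}.
      r fails at 0, so \Box r is false at 0.
    At 0: \Box p requires p at every successor {0, 5}.
      p fails at 0, so \Box p is false at 0.

No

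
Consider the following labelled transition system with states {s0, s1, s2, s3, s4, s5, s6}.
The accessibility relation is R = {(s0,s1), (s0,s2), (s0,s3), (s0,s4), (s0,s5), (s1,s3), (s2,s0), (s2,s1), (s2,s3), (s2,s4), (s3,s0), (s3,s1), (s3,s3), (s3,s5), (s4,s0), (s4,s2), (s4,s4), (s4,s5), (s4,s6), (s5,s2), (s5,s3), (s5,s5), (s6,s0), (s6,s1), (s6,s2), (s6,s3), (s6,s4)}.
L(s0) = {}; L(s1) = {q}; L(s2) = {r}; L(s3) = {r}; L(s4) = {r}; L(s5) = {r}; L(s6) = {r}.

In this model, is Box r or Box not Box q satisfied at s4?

Yes

At s4: Box r is false, Box not Box q is true, so Box r or Box not Box q is true.
  At s4: Box r requires r at every successor {s0, s2, s4, s5, s6}.
    r fails at s0, so Box r is false at s4.
  At s4: Box not Box q requires not Box q at every successor {s0, s2, s4, s5, s6}.
    At s0: not Box q is true.
    At s2: not Box q is true.
    At s4: not Box q is true.
    At s5: not Box q is true.
    At s6: not Box q is true.
  So Box not Box q is true at s4.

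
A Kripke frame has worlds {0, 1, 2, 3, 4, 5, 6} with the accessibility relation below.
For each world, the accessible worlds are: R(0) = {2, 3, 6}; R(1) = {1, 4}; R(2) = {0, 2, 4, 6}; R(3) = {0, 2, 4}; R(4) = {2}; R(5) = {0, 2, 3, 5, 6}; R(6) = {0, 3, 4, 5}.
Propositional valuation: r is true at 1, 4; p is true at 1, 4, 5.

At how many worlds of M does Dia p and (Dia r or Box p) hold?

4

Let φ = Dia p and (Dia r or Box p). Evaluate φ at each world:
  0 (successors {2, 3, 6}): φ is false.
  1 (successors {1, 4}): φ is true.
  2 (successors {0, 2, 4, 6}): φ is true.
  3 (successors {0, 2, 4}): φ is true.
  4 (successors {2}): φ is false.
  5 (successors {0, 2, 3, 5, 6}): φ is false.
  6 (successors {0, 3, 4, 5}): φ is true.
For instance, at 4:
  At 4: Dia p is false, Dia r or Box p is false, so Dia p and (Dia r or Box p) is false.
    At 4: Dia p requires p at some successor in {2}.
      At 2: p is false.
    So Dia p is false at 4.
    At 4: Dia r is false, Box p is false, so Dia r or Box p is false.
      At 4: Dia r requires r at some successor in {2}.
        At 2: r is false.
      So Dia r is false at 4.
      At 4: Box p requires p at every successor {2}.
        p fails at 2, so Box p is false at 4.
Satisfying worlds: {1, 2, 3, 6}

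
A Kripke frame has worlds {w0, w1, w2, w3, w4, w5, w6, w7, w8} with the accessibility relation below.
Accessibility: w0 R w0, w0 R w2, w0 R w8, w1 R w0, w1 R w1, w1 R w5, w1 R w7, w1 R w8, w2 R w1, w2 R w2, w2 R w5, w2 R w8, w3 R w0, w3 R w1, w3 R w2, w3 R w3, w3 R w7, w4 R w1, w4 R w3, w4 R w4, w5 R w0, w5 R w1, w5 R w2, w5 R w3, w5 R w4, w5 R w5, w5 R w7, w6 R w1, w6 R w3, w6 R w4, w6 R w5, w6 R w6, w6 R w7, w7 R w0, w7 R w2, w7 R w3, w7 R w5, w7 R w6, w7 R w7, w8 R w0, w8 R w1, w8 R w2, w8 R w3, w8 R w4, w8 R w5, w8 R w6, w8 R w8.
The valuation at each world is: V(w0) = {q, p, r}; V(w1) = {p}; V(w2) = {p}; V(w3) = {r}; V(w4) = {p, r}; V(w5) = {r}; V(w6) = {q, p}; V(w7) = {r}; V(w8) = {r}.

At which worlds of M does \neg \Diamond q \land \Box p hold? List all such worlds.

none

Let φ = \neg \Diamond q \land \Box p. Evaluate φ at each world:
  w0 (successors {w0, w2, w8}): φ is false.
  w1 (successors {w0, w1, w5, w7, w8}): φ is false.
  w2 (successors {w1, w2, w5, w8}): φ is false.
  w3 (successors {w0, w1, w2, w3, w7}): φ is false.
  w4 (successors {w1, w3, w4}): φ is false.
  w5 (successors {w0, w1, w2, w3, w4, w5, w7}): φ is false.
  w6 (successors {w1, w3, w4, w5, w6, w7}): φ is false.
  w7 (successors {w0, w2, w3, w5, w6, w7}): φ is false.
  w8 (successors {w0, w1, w2, w3, w4, w5, w6, w8}): φ is false.
For instance, at w8:
  At w8: \neg \Diamond q is false, \Box p is false, so \neg \Diamond q \land \Box p is false.
    At w8: \Diamond q is true, so \neg \Diamond q is false.
      At w8: \Diamond q requires q at some successor in {w0, w1, w2, w3, w4, w5, w6, w8}.
        q holds at w0, so \Diamond q is true at w8.
    At w8: \Box p requires p at every successor {w0, w1, w2, w3, w4, w5, w6, w8}.
      p fails at w3, so \Box p is false at w8.
Satisfying worlds: none.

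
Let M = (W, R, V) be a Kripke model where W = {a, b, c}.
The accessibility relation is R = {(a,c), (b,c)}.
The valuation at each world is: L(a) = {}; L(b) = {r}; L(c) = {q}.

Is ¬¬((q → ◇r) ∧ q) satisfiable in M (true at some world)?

Let φ = ¬¬((q → ◇r) ∧ q). Evaluate φ at each world:
  a (successors {c}): φ is false.
  b (successors {c}): φ is false.
  c (successors ∅): φ is false.
For instance, at b:
  At b: ¬((q → ◇r) ∧ q) is true, so ¬¬((q → ◇r) ∧ q) is false.
    At b: (q → ◇r) ∧ q is false, so ¬((q → ◇r) ∧ q) is true.
      At b: q → ◇r is true, q is false, so (q → ◇r) ∧ q is false.

No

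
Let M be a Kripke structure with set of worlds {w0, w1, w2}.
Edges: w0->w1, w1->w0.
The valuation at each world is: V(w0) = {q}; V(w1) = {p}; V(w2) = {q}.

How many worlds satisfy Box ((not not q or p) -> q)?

2

Recall that Box ψ holds at a world iff ψ holds at every accessible world, and Dia ψ holds iff ψ holds at some accessible world.
Let φ = Box ((not not q or p) -> q). Evaluate φ at each world:
  w0 (successors {w1}): φ is false.
  w1 (successors {w0}): φ is true.
  w2 (successors ∅): φ is true.
For instance, at w1:
  At w1: Box ((not not q or p) -> q) requires (not not q or p) -> q at every successor {w0}.
    At w0: (not not q or p) -> q is true.
  So Box ((not not q or p) -> q) is true at w1.
Satisfying worlds: {w1, w2}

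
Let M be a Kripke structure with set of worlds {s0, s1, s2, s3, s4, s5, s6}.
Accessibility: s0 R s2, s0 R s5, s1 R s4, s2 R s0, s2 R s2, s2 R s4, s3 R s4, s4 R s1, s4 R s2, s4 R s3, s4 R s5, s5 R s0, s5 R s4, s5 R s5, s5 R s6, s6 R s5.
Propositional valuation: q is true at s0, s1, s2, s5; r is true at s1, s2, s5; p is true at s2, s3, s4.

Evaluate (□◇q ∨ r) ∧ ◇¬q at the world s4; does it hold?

At s4: □◇q ∨ r is false, ◇¬q is true, so (□◇q ∨ r) ∧ ◇¬q is false.
  At s4: □◇q is false, r is false, so □◇q ∨ r is false.
    At s4: □◇q requires ◇q at every successor {s1, s2, s3, s5}.
      ◇q fails at s1, so □◇q is false at s4.
  At s4: ◇¬q requires ¬q at some successor in {s1, s2, s3, s5}.
    ¬q holds at s3, so ◇¬q is true at s4.

No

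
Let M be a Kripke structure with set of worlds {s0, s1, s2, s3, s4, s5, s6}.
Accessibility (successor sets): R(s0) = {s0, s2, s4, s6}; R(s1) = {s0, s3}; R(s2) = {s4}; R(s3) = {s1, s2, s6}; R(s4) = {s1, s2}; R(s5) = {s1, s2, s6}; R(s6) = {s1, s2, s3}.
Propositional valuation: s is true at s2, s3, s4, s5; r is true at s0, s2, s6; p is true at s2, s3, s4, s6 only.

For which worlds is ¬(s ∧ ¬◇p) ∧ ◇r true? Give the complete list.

Let φ = ¬(s ∧ ¬◇p) ∧ ◇r. Evaluate φ at each world:
  s0 (successors {s0, s2, s4, s6}): φ is true.
  s1 (successors {s0, s3}): φ is true.
  s2 (successors {s4}): φ is false.
  s3 (successors {s1, s2, s6}): φ is true.
  s4 (successors {s1, s2}): φ is true.
  s5 (successors {s1, s2, s6}): φ is true.
  s6 (successors {s1, s2, s3}): φ is true.
For instance, at s5:
  At s5: ¬(s ∧ ¬◇p) is true, ◇r is true, so ¬(s ∧ ¬◇p) ∧ ◇r is true.
    At s5: s ∧ ¬◇p is false, so ¬(s ∧ ¬◇p) is true.
      At s5: s is true, ¬◇p is false, so s ∧ ¬◇p is false.
    At s5: ◇r requires r at some successor in {s1, s2, s6}.
      r holds at s2, so ◇r is true at s5.
Satisfying worlds: {s0, s1, s3, s4, s5, s6}

s0, s1, s3, s4, s5, s6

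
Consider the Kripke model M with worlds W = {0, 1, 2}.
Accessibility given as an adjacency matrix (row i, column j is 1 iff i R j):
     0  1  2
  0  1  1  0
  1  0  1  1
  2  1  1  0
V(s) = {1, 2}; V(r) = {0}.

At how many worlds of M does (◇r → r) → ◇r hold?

2

Let φ = (◇r → r) → ◇r. Evaluate φ at each world:
  0 (successors {0, 1}): φ is true.
  1 (successors {1, 2}): φ is false.
  2 (successors {0, 1}): φ is true.
For instance, at 2:
  At 2: ◇r → r is false, ◇r is true, so (◇r → r) → ◇r is true.
    At 2: ◇r is true, r is false, so ◇r → r is false.
      At 2: ◇r requires r at some successor in {0, 1}.
        r holds at 0, so ◇r is true at 2.
    At 2: ◇r requires r at some successor in {0, 1}.
      r holds at 0, so ◇r is true at 2.
Satisfying worlds: {0, 2}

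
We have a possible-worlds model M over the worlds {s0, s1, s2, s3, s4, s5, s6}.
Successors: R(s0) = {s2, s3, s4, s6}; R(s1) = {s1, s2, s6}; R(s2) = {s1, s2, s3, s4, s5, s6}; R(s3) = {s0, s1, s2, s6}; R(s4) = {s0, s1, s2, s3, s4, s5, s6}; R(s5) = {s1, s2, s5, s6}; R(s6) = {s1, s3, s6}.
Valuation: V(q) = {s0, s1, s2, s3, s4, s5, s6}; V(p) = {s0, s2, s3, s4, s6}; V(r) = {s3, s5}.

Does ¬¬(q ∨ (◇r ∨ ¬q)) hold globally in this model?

Recall that ◇ψ holds at a world iff ψ holds at some accessible world.
Let φ = ¬¬(q ∨ (◇r ∨ ¬q)). Evaluate φ at each world:
  s0 (successors {s2, s3, s4, s6}): φ is true.
  s1 (successors {s1, s2, s6}): φ is true.
  s2 (successors {s1, s2, s3, s4, s5, s6}): φ is true.
  s3 (successors {s0, s1, s2, s6}): φ is true.
  s4 (successors {s0, s1, s2, s3, s4, s5, s6}): φ is true.
  s5 (successors {s1, s2, s5, s6}): φ is true.
  s6 (successors {s1, s3, s6}): φ is true.
For instance, at s4:
  At s4: ¬(q ∨ (◇r ∨ ¬q)) is false, so ¬¬(q ∨ (◇r ∨ ¬q)) is true.
    At s4: q ∨ (◇r ∨ ¬q) is true, so ¬(q ∨ (◇r ∨ ¬q)) is false.
      At s4: q is true, ◇r ∨ ¬q is true, so q ∨ (◇r ∨ ¬q) is true.

Yes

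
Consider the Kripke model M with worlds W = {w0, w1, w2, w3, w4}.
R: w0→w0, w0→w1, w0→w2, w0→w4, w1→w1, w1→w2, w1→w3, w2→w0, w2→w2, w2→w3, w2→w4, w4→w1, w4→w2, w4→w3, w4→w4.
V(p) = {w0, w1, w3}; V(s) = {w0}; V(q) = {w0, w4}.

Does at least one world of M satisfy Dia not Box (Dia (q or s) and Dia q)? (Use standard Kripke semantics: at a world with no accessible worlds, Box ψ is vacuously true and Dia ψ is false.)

Recall that Box ψ holds at a world iff ψ holds at every accessible world, and Dia ψ holds iff ψ holds at some accessible world.
Let φ = Dia not Box (Dia (q or s) and Dia q). Evaluate φ at each world:
  w0 (successors {w0, w1, w2, w4}): φ is true.
  w1 (successors {w1, w2, w3}): φ is true.
  w2 (successors {w0, w2, w3, w4}): φ is true.
  w3 (successors ∅): φ is false.
  w4 (successors {w1, w2, w3, w4}): φ is true.
Detail at w0 (witness):
  At w0: Dia not Box (Dia (q or s) and Dia q) requires not Box (Dia (q or s) and Dia q) at some successor in {w0, w1, w2, w4}.
    not Box (Dia (q or s) and Dia q) holds at w0, so Dia not Box (Dia (q or s) and Dia q) is true at w0.
      At w0: Box (Dia (q or s) and Dia q) is false, so not Box (Dia (q or s) and Dia q) is true.

Yes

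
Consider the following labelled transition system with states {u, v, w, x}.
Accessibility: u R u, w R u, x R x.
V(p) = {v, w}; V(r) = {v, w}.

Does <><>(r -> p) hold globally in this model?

No

Let φ = <><>(r -> p). Evaluate φ at each world:
  u (successors {u}): φ is true.
  v (successors ∅): φ is false.
  w (successors {u}): φ is true.
  x (successors {x}): φ is true.
Detail at v (counterexample):
  At v: no accessible worlds, so <><>(r -> p) is false.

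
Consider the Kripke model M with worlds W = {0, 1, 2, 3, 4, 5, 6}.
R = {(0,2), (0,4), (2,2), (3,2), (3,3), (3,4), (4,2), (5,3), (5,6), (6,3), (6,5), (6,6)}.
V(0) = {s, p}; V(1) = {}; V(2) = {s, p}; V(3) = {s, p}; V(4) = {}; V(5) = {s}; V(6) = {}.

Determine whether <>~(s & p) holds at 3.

At 3: <>~(s & p) requires ~(s & p) at some successor in {2, 3, 4}.
  ~(s & p) holds at 4, so <>~(s & p) is true at 3.

Yes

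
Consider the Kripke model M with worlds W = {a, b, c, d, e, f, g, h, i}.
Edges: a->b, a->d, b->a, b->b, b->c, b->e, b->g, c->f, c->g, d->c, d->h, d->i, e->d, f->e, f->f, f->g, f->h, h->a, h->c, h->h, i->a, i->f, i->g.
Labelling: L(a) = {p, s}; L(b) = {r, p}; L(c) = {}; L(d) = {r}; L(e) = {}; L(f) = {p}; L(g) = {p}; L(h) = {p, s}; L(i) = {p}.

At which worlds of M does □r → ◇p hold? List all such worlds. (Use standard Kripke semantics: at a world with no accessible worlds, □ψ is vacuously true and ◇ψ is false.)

Let φ = □r → ◇p. Evaluate φ at each world:
  a (successors {b, d}): φ is true.
  b (successors {a, b, c, e, g}): φ is true.
  c (successors {f, g}): φ is true.
  d (successors {c, h, i}): φ is true.
  e (successors {d}): φ is false.
  f (successors {e, f, g, h}): φ is true.
  g (successors ∅): φ is false.
  h (successors {a, c, h}): φ is true.
  i (successors {a, f, g}): φ is true.
For instance, at b:
  At b: □r is false, ◇p is true, so □r → ◇p is true.
    At b: □r requires r at every successor {a, b, c, e, g}.
      r fails at a, so □r is false at b.
    At b: ◇p requires p at some successor in {a, b, c, e, g}.
      p holds at a, so ◇p is true at b.
Satisfying worlds: {a, b, c, d, f, h, i}

a, b, c, d, f, h, i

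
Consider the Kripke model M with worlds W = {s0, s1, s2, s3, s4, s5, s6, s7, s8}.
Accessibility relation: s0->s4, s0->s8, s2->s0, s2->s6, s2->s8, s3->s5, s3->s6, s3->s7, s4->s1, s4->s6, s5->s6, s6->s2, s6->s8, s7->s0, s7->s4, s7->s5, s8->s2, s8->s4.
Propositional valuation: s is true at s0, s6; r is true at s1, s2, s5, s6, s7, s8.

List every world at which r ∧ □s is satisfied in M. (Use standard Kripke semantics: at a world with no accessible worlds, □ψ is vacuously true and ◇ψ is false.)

s1, s5

Let φ = r ∧ □s. Evaluate φ at each world:
  s0 (successors {s4, s8}): φ is false.
  s1 (successors ∅): φ is true.
  s2 (successors {s0, s6, s8}): φ is false.
  s3 (successors {s5, s6, s7}): φ is false.
  s4 (successors {s1, s6}): φ is false.
  s5 (successors {s6}): φ is true.
  s6 (successors {s2, s8}): φ is false.
  s7 (successors {s0, s4, s5}): φ is false.
  s8 (successors {s2, s4}): φ is false.
For instance, at s5:
  At s5: r is true, □s is true, so r ∧ □s is true.
    At s5: □s requires s at every successor {s6}.
      At s6: s is true.
    So □s is true at s5.
Satisfying worlds: {s1, s5}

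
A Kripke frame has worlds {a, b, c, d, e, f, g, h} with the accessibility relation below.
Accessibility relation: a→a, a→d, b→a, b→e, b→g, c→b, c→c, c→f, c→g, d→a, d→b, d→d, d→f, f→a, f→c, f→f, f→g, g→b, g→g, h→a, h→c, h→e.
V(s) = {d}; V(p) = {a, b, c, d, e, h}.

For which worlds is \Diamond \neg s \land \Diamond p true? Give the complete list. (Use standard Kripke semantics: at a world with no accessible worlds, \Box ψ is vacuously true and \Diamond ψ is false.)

Let φ = \Diamond \neg s \land \Diamond p. Evaluate φ at each world:
  a (successors {a, d}): φ is true.
  b (successors {a, e, g}): φ is true.
  c (successors {b, c, f, g}): φ is true.
  d (successors {a, b, d, f}): φ is true.
  e (successors ∅): φ is false.
  f (successors {a, c, f, g}): φ is true.
  g (successors {b, g}): φ is true.
  h (successors {a, c, e}): φ is true.
For instance, at a:
  At a: \Diamond \neg s is true, \Diamond p is true, so \Diamond \neg s \land \Diamond p is true.
    At a: \Diamond \neg s requires \neg s at some successor in {a, d}.
      \neg s holds at a, so \Diamond \neg s is true at a.
    At a: \Diamond p requires p at some successor in {a, d}.
      p holds at a, so \Diamond p is true at a.
Satisfying worlds: {a, b, c, d, f, g, h}

a, b, c, d, f, g, h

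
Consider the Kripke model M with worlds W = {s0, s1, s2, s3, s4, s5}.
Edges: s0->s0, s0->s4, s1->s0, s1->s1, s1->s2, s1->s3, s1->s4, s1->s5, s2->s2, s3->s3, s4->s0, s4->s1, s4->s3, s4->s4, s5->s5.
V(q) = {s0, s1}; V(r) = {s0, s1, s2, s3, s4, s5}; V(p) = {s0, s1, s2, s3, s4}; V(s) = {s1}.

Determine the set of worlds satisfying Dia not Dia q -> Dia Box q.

s0

Recall that Box ψ holds at a world iff ψ holds at every accessible world, and Dia ψ holds iff ψ holds at some accessible world.
Let φ = Dia not Dia q -> Dia Box q. Evaluate φ at each world:
  s0 (successors {s0, s4}): φ is true.
  s1 (successors {s0, s1, s2, s3, s4, s5}): φ is false.
  s2 (successors {s2}): φ is false.
  s3 (successors {s3}): φ is false.
  s4 (successors {s0, s1, s3, s4}): φ is false.
  s5 (successors {s5}): φ is false.
For instance, at s5:
  At s5: Dia not Dia q is true, Dia Box q is false, so Dia not Dia q -> Dia Box q is false.
    At s5: Dia not Dia q requires not Dia q at some successor in {s5}.
      not Dia q holds at s5, so Dia not Dia q is true at s5.
    At s5: Dia Box q requires Box q at some successor in {s5}.
      At s5: Box q is false.
    So Dia Box q is false at s5.
Satisfying worlds: {s0}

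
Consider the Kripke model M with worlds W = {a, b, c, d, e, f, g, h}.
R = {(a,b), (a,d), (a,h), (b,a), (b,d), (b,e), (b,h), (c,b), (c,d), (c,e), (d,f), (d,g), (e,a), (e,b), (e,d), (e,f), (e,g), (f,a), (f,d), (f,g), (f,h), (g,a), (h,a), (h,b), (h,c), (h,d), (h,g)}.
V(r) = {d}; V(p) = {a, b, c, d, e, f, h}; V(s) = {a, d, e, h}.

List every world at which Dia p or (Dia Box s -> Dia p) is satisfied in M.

Let φ = Dia p or (Dia Box s -> Dia p). Evaluate φ at each world:
  a (successors {b, d, h}): φ is true.
  b (successors {a, d, e, h}): φ is true.
  c (successors {b, d, e}): φ is true.
  d (successors {f, g}): φ is true.
  e (successors {a, b, d, f, g}): φ is true.
  f (successors {a, d, g, h}): φ is true.
  g (successors {a}): φ is true.
  h (successors {a, b, c, d, g}): φ is true.
For instance, at f:
  At f: Dia p is true, Dia Box s -> Dia p is true, so Dia p or (Dia Box s -> Dia p) is true.
    At f: Dia p requires p at some successor in {a, d, g, h}.
      p holds at a, so Dia p is true at f.
    At f: Dia Box s is true, Dia p is true, so Dia Box s -> Dia p is true.
      At f: Dia Box s requires Box s at some successor in {a, d, g, h}.
        Box s holds at g, so Dia Box s is true at f.
      At f: Dia p requires p at some successor in {a, d, g, h}.
        p holds at a, so Dia p is true at f.
Satisfying worlds: {a, b, c, d, e, f, g, h}

a, b, c, d, e, f, g, h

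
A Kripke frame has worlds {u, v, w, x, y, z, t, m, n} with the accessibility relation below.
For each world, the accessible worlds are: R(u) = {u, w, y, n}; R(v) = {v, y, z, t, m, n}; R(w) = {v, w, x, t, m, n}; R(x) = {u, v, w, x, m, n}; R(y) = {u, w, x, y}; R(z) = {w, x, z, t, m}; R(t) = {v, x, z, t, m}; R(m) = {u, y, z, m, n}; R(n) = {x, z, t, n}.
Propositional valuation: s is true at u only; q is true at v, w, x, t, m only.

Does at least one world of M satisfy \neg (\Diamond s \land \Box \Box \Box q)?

Yes

Let φ = \neg (\Diamond s \land \Box \Box \Box q). Evaluate φ at each world:
  u (successors {u, w, y, n}): φ is true.
  v (successors {v, y, z, t, m, n}): φ is true.
  w (successors {v, w, x, t, m, n}): φ is true.
  x (successors {u, v, w, x, m, n}): φ is true.
  y (successors {u, w, x, y}): φ is true.
  z (successors {w, x, z, t, m}): φ is true.
  t (successors {v, x, z, t, m}): φ is true.
  m (successors {u, y, z, m, n}): φ is true.
  n (successors {x, z, t, n}): φ is true.
Detail at u (witness):
  At u: \Diamond s \land \Box \Box \Box q is false, so \neg (\Diamond s \land \Box \Box \Box q) is true.
    At u: \Diamond s is true, \Box \Box \Box q is false, so \Diamond s \land \Box \Box \Box q is false.
      At u: \Diamond s requires s at some successor in {u, w, y, n}.
        s holds at u, so \Diamond s is true at u.
      At u: \Box \Box \Box q requires \Box \Box q at every successor {u, w, y, n}.
        \Box \Box q fails at u, so \Box \Box \Box q is false at u.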